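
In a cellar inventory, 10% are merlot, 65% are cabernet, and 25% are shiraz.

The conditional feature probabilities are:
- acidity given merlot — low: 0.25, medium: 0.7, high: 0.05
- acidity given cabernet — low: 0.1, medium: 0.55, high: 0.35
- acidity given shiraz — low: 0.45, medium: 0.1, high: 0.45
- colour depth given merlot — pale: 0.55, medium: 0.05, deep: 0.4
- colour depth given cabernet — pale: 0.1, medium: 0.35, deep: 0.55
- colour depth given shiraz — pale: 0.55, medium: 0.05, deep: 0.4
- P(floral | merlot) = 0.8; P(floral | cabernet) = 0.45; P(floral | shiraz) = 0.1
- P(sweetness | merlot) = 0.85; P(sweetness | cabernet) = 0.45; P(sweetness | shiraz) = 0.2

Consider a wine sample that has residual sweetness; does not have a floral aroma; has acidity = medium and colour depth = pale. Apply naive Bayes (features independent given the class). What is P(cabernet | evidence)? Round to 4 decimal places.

merlot: 0.1 × 0.7 × 0.55 × (1−0.8) × 0.85 = 0.006545
cabernet: 0.65 × 0.55 × 0.1 × (1−0.45) × 0.45 = 0.008848125
shiraz: 0.25 × 0.1 × 0.55 × (1−0.1) × 0.2 = 0.002475
P(cabernet | x) = 0.008848125 / 0.017868125 ≈ 0.4952

0.4952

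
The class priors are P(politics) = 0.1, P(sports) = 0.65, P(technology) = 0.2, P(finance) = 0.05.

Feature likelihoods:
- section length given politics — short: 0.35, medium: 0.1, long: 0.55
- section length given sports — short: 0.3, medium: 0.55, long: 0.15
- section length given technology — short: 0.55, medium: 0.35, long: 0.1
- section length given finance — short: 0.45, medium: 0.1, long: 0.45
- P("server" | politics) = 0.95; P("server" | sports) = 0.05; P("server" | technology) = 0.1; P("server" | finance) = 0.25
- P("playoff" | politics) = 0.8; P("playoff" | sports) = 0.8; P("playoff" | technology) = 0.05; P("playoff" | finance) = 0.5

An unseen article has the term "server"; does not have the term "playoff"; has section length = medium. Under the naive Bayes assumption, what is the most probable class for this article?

technology

politics: 0.1 × 0.1 × 0.95 × (1−0.8) = 0.0019
sports: 0.65 × 0.55 × 0.05 × (1−0.8) = 0.003575
technology: 0.2 × 0.35 × 0.1 × (1−0.05) = 0.00665
finance: 0.05 × 0.1 × 0.25 × (1−0.5) = 0.000625
Highest score → technology.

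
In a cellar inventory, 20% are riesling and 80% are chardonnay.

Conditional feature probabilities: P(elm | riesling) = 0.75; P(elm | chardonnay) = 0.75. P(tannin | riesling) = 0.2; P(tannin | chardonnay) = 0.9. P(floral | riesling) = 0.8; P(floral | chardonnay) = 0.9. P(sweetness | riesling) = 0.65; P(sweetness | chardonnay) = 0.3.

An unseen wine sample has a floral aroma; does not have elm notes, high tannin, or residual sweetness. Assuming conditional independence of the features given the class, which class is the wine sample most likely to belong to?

riesling: 0.2 × (1−0.75) × (1−0.2) × 0.8 × (1−0.65) = 0.0112
chardonnay: 0.8 × (1−0.75) × (1−0.9) × 0.9 × (1−0.3) = 0.0126
Highest score → chardonnay.

chardonnay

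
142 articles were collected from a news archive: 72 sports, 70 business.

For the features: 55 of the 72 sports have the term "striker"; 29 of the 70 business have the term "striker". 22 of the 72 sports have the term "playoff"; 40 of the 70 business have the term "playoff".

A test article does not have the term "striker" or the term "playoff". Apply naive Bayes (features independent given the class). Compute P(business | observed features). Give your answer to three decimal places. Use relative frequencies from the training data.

sports: (72/142) × (17/72) × (50/72) ≈ 0.0831377
business: (70/142) × (41/70) × (30/70) ≈ 0.123742
P(business | x) = 0.123742 / 0.2068797 ≈ 0.598

0.598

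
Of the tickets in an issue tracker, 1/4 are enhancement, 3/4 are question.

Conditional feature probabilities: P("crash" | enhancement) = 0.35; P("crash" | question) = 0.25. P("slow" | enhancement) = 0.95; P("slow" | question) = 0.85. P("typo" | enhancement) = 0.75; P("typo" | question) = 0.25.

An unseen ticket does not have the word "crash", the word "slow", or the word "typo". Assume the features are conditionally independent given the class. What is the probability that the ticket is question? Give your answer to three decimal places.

enhancement: 0.25 × (1−0.35) × (1−0.95) × (1−0.75) = 0.00203125
question: 0.75 × (1−0.25) × (1−0.85) × (1−0.25) = 0.06328125
P(question | x) = 0.06328125 / 0.0653125 ≈ 0.969

0.969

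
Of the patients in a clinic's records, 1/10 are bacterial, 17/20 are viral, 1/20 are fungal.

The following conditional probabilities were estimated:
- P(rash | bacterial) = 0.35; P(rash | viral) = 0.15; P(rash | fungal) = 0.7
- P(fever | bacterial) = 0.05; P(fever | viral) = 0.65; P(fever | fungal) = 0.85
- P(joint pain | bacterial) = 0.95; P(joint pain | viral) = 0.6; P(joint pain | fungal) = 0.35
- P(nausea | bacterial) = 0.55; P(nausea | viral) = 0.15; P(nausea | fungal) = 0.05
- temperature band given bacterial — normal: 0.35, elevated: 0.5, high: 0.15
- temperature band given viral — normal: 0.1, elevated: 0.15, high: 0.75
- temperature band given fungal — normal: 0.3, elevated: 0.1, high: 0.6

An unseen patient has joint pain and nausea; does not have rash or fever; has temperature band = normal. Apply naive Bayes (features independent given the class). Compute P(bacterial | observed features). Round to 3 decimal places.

bacterial: 0.1 × (1−0.35) × (1−0.05) × 0.95 × 0.55 × 0.35 = 0.01129253125
viral: 0.85 × (1−0.15) × (1−0.65) × 0.6 × 0.15 × 0.1 = 0.002275875
fungal: 0.05 × (1−0.7) × (1−0.85) × 0.35 × 0.05 × 0.3 = 0.0000118125
P(bacterial | x) = 0.01129253125 / 0.01358021875 ≈ 0.832

0.832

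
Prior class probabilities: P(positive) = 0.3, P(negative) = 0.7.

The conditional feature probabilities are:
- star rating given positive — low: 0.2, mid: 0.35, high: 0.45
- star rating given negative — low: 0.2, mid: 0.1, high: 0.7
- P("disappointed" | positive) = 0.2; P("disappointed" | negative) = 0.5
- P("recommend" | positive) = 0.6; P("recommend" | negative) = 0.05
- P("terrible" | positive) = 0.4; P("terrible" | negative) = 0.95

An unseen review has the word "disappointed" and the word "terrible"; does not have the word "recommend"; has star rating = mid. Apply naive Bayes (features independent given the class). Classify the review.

negative

positive: 0.3 × 0.35 × 0.2 × (1−0.6) × 0.4 = 0.00336
negative: 0.7 × 0.1 × 0.5 × (1−0.05) × 0.95 = 0.0315875
Highest score → negative.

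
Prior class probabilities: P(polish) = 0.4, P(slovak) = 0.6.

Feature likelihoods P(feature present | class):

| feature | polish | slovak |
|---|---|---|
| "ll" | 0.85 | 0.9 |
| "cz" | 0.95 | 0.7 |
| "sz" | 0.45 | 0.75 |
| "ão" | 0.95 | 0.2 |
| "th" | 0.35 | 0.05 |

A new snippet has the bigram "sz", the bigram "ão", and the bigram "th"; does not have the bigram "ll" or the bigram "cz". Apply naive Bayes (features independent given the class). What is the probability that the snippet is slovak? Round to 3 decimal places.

0.231

polish: 0.4 × (1−0.85) × (1−0.95) × 0.45 × 0.95 × 0.35 = 0.000448875
slovak: 0.6 × (1−0.9) × (1−0.7) × 0.75 × 0.2 × 0.05 = 0.000135
P(slovak | x) = 0.000135 / 0.000583875 ≈ 0.231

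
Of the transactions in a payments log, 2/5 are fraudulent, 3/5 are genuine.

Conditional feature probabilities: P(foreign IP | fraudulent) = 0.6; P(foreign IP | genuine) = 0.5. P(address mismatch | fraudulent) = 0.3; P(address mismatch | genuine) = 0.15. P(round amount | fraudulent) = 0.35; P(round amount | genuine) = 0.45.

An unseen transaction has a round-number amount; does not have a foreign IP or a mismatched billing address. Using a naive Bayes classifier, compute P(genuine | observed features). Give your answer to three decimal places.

0.745

fraudulent: 0.4 × (1−0.6) × (1−0.3) × 0.35 = 0.0392
genuine: 0.6 × (1−0.5) × (1−0.15) × 0.45 = 0.11475
P(genuine | x) = 0.11475 / 0.15395 ≈ 0.745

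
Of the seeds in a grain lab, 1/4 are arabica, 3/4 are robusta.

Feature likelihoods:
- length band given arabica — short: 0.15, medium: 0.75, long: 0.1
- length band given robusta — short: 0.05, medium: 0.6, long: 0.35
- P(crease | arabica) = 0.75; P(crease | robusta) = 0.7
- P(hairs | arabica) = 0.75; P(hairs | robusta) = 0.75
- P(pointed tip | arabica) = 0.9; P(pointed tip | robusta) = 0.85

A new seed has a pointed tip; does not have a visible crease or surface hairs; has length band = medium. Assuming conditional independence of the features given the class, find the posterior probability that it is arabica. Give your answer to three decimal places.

arabica: 0.25 × 0.75 × (1−0.75) × (1−0.75) × 0.9 = 0.010546875
robusta: 0.75 × 0.6 × (1−0.7) × (1−0.75) × 0.85 = 0.0286875
P(arabica | x) = 0.010546875 / 0.039234375 ≈ 0.269

0.269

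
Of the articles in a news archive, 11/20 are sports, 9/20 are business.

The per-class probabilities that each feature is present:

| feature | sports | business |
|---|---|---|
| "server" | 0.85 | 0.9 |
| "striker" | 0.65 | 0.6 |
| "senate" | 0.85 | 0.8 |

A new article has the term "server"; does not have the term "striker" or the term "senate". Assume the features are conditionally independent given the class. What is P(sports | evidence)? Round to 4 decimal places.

sports: 0.55 × 0.85 × (1−0.65) × (1−0.85) = 0.02454375
business: 0.45 × 0.9 × (1−0.6) × (1−0.8) = 0.0324
P(sports | x) = 0.02454375 / 0.05694375 ≈ 0.4310

0.4310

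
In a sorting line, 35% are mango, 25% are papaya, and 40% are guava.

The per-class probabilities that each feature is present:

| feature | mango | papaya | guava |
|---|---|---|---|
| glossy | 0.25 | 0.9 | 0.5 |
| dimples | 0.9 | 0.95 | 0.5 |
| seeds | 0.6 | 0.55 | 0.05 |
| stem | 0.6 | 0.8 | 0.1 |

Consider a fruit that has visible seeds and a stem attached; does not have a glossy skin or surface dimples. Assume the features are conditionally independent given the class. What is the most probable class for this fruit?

mango: 0.35 × (1−0.25) × (1−0.9) × 0.6 × 0.6 = 0.00945
papaya: 0.25 × (1−0.9) × (1−0.95) × 0.55 × 0.8 = 0.00055
guava: 0.4 × (1−0.5) × (1−0.5) × 0.05 × 0.1 = 0.0005
Highest score → mango.

mango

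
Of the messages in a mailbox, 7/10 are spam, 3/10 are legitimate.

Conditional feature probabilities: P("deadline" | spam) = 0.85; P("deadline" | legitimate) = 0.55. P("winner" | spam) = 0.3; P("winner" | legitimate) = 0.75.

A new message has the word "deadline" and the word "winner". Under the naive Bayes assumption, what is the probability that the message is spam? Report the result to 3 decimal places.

spam: 0.7 × 0.85 × 0.3 = 0.1785
legitimate: 0.3 × 0.55 × 0.75 = 0.12375
P(spam | x) = 0.1785 / 0.30225 ≈ 0.591

0.591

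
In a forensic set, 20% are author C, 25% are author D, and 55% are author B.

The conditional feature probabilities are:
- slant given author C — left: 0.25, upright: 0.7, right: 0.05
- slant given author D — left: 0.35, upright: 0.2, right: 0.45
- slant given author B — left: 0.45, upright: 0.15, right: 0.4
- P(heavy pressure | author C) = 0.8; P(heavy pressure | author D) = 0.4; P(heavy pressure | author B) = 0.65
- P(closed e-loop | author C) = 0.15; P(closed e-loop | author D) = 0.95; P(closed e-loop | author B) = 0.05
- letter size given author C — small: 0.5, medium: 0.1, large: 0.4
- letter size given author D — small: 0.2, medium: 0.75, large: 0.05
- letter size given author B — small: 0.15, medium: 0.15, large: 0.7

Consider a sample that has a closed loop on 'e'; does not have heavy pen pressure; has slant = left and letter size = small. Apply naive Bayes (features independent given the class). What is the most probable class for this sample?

author D

author C: 0.2 × 0.25 × (1−0.8) × 0.15 × 0.5 = 0.00075
author D: 0.25 × 0.35 × (1−0.4) × 0.95 × 0.2 = 0.009975
author B: 0.55 × 0.45 × (1−0.65) × 0.05 × 0.15 = 0.0006496875
Highest score → author D.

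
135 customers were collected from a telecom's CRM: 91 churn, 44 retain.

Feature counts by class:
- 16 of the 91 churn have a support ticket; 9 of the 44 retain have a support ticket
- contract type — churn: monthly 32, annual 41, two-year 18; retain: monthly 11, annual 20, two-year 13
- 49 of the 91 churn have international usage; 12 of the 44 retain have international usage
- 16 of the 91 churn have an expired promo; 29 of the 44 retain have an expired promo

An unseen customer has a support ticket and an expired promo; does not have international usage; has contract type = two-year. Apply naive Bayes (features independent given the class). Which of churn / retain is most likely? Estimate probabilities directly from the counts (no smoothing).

retain

churn: (91/135) × (16/91) × (18/91) × (42/91) × (16/91) ≈ 0.00190241
retain: (44/135) × (9/44) × (13/44) × (32/44) × (29/44) ≈ 0.00944152
Highest score → retain.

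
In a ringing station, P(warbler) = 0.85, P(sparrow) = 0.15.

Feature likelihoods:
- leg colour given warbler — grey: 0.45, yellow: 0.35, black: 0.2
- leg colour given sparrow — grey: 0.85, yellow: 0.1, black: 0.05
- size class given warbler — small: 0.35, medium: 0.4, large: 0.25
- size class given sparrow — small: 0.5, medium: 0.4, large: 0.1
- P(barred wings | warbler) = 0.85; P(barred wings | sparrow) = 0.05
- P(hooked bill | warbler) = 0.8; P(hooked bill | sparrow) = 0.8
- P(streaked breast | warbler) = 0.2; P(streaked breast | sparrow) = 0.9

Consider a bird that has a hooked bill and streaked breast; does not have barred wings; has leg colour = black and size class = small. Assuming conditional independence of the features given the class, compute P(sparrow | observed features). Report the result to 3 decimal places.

warbler: 0.85 × 0.2 × 0.35 × (1−0.85) × 0.8 × 0.2 = 0.001428
sparrow: 0.15 × 0.05 × 0.5 × (1−0.05) × 0.8 × 0.9 = 0.002565
P(sparrow | x) = 0.002565 / 0.003993 ≈ 0.642

0.642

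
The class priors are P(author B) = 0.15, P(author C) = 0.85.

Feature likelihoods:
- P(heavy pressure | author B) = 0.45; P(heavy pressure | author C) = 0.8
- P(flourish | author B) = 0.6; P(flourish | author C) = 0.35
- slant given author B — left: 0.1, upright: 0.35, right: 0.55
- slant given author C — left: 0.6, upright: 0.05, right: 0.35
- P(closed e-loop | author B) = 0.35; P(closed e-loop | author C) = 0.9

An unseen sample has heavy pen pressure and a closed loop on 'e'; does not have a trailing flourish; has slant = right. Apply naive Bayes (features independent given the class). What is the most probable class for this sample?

author C

author B: 0.15 × 0.45 × (1−0.6) × 0.55 × 0.35 = 0.0051975
author C: 0.85 × 0.8 × (1−0.35) × 0.35 × 0.9 = 0.13923
Highest score → author C.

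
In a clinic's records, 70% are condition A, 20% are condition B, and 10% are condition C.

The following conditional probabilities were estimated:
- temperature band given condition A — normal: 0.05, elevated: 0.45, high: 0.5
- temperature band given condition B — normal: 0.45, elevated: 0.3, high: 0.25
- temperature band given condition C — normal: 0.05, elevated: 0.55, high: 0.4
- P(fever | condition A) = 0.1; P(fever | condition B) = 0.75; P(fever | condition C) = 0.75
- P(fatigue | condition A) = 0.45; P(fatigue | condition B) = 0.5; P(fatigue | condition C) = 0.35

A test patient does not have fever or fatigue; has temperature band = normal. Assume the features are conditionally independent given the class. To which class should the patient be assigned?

condition A: 0.7 × 0.05 × (1−0.1) × (1−0.45) = 0.017325
condition B: 0.2 × 0.45 × (1−0.75) × (1−0.5) = 0.01125
condition C: 0.1 × 0.05 × (1−0.75) × (1−0.35) = 0.0008125
Highest score → condition A.

condition A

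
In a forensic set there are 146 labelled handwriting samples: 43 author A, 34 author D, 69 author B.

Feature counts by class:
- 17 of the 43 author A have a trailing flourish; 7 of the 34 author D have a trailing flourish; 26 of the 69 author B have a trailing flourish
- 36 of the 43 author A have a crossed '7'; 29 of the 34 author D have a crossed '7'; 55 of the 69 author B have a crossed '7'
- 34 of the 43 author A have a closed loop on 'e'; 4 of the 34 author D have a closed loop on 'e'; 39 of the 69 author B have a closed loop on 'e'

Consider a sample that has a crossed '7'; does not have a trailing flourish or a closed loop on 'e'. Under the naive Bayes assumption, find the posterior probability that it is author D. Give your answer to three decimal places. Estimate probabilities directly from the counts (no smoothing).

author A: (43/146) × (26/43) × (36/43) × (9/43) ≈ 0.0312053
author D: (34/146) × (27/34) × (29/34) × (30/34) ≈ 0.139179
author B: (69/146) × (43/69) × (55/69) × (30/69) ≈ 0.102071
P(author D | x) = 0.139179 / 0.2724553 ≈ 0.511

0.511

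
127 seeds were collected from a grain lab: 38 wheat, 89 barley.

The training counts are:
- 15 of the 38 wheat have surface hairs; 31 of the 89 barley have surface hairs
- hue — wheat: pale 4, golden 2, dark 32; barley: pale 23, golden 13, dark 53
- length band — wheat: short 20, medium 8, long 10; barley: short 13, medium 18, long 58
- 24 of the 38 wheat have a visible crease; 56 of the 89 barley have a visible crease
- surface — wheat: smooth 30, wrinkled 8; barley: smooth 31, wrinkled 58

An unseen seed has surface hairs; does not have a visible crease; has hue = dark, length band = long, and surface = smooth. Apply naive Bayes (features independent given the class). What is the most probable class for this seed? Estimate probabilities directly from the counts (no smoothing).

barley

wheat: (38/127) × (15/38) × (32/38) × (10/38) × (14/38) × (30/38) ≈ 0.00761294
barley: (89/127) × (31/89) × (53/89) × (58/89) × (33/89) × (31/89) ≈ 0.0122343
Highest score → barley.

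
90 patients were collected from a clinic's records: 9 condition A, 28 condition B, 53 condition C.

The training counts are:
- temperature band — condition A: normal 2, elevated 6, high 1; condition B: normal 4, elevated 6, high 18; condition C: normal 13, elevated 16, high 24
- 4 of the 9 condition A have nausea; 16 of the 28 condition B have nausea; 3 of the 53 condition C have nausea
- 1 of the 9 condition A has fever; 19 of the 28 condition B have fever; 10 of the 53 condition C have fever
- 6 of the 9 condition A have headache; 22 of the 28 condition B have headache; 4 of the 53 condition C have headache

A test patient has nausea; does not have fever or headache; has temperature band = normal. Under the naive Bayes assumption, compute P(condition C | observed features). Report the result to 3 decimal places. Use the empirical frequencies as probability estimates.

condition A: (9/90) × (2/9) × (4/9) × (8/9) × (3/9) ≈ 0.00292638
condition B: (28/90) × (4/28) × (16/28) × (9/28) × (6/28) ≈ 0.00174927
condition C: (53/90) × (13/53) × (3/53) × (43/53) × (49/53) ≈ 0.0061328
P(condition C | x) = 0.0061328 / 0.01080845 ≈ 0.567

0.567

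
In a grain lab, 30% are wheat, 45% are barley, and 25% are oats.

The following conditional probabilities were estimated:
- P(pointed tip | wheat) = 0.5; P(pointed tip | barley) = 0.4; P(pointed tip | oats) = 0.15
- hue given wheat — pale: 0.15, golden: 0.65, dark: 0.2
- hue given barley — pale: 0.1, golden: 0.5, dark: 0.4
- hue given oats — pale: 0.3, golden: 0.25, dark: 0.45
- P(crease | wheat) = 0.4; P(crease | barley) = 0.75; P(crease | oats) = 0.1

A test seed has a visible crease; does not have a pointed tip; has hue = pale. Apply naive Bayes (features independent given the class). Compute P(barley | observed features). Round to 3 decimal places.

wheat: 0.3 × (1−0.5) × 0.15 × 0.4 = 0.009
barley: 0.45 × (1−0.4) × 0.1 × 0.75 = 0.02025
oats: 0.25 × (1−0.15) × 0.3 × 0.1 = 0.006375
P(barley | x) = 0.02025 / 0.035625 ≈ 0.568

0.568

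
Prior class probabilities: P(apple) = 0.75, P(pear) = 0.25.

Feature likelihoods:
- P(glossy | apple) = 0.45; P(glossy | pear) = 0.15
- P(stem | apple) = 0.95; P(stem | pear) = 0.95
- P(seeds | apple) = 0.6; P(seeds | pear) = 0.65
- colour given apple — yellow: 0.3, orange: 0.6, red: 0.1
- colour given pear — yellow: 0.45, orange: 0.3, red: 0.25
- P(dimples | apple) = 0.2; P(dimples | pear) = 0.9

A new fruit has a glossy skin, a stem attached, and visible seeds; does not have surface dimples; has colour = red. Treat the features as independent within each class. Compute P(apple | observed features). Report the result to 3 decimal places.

apple: 0.75 × 0.45 × 0.95 × 0.6 × 0.1 × (1−0.2) = 0.01539
pear: 0.25 × 0.15 × 0.95 × 0.65 × 0.25 × (1−0.9) = 0.00057890625
P(apple | x) = 0.01539 / 0.01596890625 ≈ 0.964

0.964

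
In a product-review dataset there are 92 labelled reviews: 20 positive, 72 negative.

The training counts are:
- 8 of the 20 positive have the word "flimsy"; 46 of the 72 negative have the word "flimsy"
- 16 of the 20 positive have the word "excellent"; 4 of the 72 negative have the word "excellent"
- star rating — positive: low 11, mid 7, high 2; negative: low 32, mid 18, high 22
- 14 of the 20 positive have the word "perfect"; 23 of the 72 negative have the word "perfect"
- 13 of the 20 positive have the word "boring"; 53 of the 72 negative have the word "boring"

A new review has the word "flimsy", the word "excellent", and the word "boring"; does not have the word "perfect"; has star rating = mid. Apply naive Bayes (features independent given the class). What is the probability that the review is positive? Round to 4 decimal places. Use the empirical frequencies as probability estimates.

positive: (20/92) × (8/20) × (16/20) × (7/20) × (6/20) × (13/20) ≈ 0.00474783
negative: (72/92) × (46/72) × (4/72) × (18/72) × (49/72) × (53/72) ≈ 0.00347892
P(positive | x) = 0.00474783 / 0.00822675 ≈ 0.5771

0.5771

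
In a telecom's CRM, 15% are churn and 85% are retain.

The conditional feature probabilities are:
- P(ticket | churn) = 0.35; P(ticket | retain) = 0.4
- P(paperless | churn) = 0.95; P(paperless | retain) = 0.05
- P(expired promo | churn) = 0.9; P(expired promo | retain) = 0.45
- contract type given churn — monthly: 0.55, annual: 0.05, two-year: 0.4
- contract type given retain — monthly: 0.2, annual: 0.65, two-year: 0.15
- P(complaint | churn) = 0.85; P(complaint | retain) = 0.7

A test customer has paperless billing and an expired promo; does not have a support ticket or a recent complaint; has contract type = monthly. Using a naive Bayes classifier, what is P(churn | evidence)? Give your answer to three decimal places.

churn: 0.15 × (1−0.35) × 0.95 × 0.9 × 0.55 × (1−0.85) = 0.00687740625
retain: 0.85 × (1−0.4) × 0.05 × 0.45 × 0.2 × (1−0.7) = 0.0006885
P(churn | x) = 0.00687740625 / 0.00756590625 ≈ 0.909

0.909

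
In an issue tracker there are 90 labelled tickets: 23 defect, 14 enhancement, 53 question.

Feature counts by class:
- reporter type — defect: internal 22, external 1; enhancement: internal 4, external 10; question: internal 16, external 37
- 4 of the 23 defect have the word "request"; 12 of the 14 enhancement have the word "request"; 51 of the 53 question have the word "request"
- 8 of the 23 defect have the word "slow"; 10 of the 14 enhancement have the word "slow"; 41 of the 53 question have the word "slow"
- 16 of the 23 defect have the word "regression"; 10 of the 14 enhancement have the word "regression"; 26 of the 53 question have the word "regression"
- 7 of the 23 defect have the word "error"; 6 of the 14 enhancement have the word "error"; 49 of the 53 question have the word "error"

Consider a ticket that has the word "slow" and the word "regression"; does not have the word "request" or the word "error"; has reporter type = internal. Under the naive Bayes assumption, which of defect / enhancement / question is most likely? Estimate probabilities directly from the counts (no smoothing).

defect

defect: (23/90) × (22/23) × (19/23) × (8/23) × (16/23) × (16/23) ≈ 0.0339901
enhancement: (14/90) × (4/14) × (2/14) × (10/14) × (10/14) × (8/14) ≈ 0.00185108
question: (53/90) × (16/53) × (2/53) × (41/53) × (26/53) × (4/53) ≈ 0.000192142
Highest score → defect.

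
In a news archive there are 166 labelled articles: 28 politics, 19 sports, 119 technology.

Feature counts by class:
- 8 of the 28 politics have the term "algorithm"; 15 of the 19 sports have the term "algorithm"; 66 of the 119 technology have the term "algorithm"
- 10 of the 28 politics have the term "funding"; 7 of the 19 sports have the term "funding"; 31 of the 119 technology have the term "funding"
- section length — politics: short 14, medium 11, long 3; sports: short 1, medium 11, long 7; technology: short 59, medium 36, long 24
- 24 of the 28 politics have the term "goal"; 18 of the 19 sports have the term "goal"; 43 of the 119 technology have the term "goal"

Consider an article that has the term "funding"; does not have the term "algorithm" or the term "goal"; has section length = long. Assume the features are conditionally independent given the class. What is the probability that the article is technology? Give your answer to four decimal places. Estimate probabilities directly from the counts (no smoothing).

politics: (28/166) × (20/28) × (10/28) × (3/28) × (4/28) ≈ 0.000658611
sports: (19/166) × (4/19) × (7/19) × (7/19) × (1/19) ≈ 0.000172142
technology: (119/166) × (53/119) × (31/119) × (24/119) × (76/119) ≈ 0.0107131
P(technology | x) = 0.0107131 / 0.011543853 ≈ 0.9280

0.9280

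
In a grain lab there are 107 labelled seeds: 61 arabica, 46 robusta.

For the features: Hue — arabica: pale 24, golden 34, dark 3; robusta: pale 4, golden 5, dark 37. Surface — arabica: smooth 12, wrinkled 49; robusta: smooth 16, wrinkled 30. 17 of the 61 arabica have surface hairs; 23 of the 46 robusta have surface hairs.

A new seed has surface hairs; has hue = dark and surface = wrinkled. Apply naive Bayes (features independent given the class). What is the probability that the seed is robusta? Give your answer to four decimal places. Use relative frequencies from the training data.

0.9473

arabica: (61/107) × (3/61) × (49/61) × (17/61) ≈ 0.00627658
robusta: (46/107) × (37/46) × (30/46) × (23/46) ≈ 0.112759
P(robusta | x) = 0.112759 / 0.11903558 ≈ 0.9473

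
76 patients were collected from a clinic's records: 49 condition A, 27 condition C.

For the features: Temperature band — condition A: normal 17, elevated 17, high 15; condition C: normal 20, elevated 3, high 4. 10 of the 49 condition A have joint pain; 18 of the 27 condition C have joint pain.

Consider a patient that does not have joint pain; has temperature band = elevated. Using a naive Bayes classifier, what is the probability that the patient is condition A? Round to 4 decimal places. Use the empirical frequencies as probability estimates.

condition A: (49/76) × (17/49) × (39/49) ≈ 0.178034
condition C: (27/76) × (3/27) × (9/27) ≈ 0.0131579
P(condition A | x) = 0.178034 / 0.1911919 ≈ 0.9312

0.9312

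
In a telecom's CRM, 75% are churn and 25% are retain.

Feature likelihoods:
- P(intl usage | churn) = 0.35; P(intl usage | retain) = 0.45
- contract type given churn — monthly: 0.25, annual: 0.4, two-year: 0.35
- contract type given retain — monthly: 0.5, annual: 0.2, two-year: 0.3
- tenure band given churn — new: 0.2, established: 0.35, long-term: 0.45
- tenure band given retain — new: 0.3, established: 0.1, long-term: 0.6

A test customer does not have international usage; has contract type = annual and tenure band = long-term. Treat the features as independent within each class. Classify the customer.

churn: 0.75 × (1−0.35) × 0.4 × 0.45 = 0.08775
retain: 0.25 × (1−0.45) × 0.2 × 0.6 = 0.0165
Highest score → churn.

churn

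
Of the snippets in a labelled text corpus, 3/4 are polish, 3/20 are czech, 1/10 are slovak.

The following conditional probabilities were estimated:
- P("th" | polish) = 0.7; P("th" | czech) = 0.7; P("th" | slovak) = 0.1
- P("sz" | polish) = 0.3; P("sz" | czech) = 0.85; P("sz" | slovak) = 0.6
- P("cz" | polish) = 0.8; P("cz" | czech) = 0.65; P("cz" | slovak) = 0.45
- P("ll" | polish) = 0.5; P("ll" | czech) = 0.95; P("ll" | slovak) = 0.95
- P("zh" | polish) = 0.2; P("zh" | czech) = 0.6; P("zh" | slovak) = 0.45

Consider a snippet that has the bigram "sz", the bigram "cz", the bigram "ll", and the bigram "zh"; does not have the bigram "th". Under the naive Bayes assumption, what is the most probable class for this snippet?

polish: 0.75 × (1−0.7) × 0.3 × 0.8 × 0.5 × 0.2 = 0.0054
czech: 0.15 × (1−0.7) × 0.85 × 0.65 × 0.95 × 0.6 = 0.014171625
slovak: 0.1 × (1−0.1) × 0.6 × 0.45 × 0.95 × 0.45 = 0.01038825
Highest score → czech.

czech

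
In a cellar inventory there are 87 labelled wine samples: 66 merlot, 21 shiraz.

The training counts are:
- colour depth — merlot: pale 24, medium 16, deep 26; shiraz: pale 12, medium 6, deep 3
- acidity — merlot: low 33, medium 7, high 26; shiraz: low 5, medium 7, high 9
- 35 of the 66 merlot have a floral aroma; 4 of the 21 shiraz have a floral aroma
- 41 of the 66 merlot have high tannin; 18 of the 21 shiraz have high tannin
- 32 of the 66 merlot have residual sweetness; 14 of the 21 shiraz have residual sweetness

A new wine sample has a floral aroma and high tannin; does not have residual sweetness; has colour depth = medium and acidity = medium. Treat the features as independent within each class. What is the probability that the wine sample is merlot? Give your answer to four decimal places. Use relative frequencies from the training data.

0.7257

merlot: (66/87) × (16/66) × (7/66) × (35/66) × (41/66) × (34/66) ≈ 0.0033102
shiraz: (21/87) × (6/21) × (7/21) × (4/21) × (18/21) × (7/21) ≈ 0.00125108
P(merlot | x) = 0.0033102 / 0.00456128 ≈ 0.7257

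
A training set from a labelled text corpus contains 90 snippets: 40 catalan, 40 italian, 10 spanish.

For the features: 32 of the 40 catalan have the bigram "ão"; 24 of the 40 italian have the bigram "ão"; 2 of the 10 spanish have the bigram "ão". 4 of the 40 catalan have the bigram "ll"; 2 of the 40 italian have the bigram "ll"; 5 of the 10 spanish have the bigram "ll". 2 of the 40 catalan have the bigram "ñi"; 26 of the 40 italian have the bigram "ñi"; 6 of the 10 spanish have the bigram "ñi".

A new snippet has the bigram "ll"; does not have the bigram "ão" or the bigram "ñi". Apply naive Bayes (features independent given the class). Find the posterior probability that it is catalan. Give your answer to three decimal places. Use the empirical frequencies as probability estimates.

catalan: (40/90) × (8/40) × (4/40) × (38/40) ≈ 0.00844444
italian: (40/90) × (16/40) × (2/40) × (14/40) ≈ 0.00311111
spanish: (10/90) × (8/10) × (5/10) × (4/10) ≈ 0.0177778
P(catalan | x) = 0.00844444 / 0.02933335 ≈ 0.288

0.288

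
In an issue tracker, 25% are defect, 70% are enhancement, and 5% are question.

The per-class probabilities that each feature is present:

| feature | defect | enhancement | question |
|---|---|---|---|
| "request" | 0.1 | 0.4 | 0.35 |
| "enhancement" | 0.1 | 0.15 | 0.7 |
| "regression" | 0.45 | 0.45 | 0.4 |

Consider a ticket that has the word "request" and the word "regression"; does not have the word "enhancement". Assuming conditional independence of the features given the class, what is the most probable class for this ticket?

enhancement

defect: 0.25 × 0.1 × (1−0.1) × 0.45 = 0.010125
enhancement: 0.7 × 0.4 × (1−0.15) × 0.45 = 0.1071
question: 0.05 × 0.35 × (1−0.7) × 0.4 = 0.0021
Highest score → enhancement.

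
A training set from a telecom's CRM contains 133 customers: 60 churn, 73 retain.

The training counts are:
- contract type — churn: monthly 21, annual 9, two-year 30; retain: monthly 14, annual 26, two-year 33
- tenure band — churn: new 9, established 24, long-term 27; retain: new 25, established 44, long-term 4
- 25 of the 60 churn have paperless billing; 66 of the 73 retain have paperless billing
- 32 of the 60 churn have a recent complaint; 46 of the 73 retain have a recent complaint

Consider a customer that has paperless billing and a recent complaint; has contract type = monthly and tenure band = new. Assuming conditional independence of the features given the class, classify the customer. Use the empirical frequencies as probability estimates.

churn: (60/133) × (21/60) × (9/60) × (25/60) × (32/60) ≈ 0.00526316
retain: (73/133) × (14/73) × (25/73) × (66/73) × (46/73) ≈ 0.0205376
Highest score → retain.

retain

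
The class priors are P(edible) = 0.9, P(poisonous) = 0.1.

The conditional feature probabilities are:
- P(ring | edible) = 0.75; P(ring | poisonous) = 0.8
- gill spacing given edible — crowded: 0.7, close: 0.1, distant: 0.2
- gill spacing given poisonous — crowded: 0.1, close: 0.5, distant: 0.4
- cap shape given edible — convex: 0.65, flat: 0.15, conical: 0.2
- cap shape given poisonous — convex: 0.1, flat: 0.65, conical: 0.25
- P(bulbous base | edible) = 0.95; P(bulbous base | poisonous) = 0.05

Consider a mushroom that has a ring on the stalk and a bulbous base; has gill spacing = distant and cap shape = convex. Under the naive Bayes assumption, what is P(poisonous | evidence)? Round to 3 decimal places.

0.002

edible: 0.9 × 0.75 × 0.2 × 0.65 × 0.95 = 0.0833625
poisonous: 0.1 × 0.8 × 0.4 × 0.1 × 0.05 = 0.00016
P(poisonous | x) = 0.00016 / 0.0835225 ≈ 0.002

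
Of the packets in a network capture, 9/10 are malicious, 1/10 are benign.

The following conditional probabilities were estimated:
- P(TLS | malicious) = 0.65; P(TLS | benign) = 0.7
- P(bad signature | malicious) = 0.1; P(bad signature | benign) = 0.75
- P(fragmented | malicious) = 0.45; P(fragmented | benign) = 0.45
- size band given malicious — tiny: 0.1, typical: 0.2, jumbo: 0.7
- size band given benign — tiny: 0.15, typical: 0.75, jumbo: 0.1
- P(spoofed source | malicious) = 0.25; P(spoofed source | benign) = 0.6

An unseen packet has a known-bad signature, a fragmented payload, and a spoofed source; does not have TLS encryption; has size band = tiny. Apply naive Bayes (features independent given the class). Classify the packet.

malicious: 0.9 × (1−0.65) × 0.1 × 0.45 × 0.1 × 0.25 = 0.000354375
benign: 0.1 × (1−0.7) × 0.75 × 0.45 × 0.15 × 0.6 = 0.00091125
Highest score → benign.

benign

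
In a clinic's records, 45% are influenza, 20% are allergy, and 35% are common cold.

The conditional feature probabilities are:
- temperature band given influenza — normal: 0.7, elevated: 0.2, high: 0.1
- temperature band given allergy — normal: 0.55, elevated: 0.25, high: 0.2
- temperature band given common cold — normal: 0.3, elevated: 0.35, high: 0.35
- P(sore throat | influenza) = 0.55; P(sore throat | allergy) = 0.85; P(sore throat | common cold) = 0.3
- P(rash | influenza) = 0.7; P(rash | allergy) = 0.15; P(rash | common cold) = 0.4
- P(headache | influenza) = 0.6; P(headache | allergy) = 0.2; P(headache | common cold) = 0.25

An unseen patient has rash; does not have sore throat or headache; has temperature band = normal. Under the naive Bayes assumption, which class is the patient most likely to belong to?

influenza: 0.45 × 0.7 × (1−0.55) × 0.7 × (1−0.6) = 0.03969
allergy: 0.2 × 0.55 × (1−0.85) × 0.15 × (1−0.2) = 0.00198
common cold: 0.35 × 0.3 × (1−0.3) × 0.4 × (1−0.25) = 0.02205
Highest score → influenza.

influenza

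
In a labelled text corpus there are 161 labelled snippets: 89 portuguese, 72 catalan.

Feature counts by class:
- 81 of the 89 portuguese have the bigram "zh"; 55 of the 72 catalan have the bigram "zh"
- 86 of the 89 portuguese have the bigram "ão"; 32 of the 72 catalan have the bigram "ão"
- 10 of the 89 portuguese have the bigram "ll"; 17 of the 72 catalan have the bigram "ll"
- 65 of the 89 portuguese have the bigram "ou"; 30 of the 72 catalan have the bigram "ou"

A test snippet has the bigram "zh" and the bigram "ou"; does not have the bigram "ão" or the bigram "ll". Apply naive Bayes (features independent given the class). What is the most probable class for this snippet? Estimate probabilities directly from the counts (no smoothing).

catalan

portuguese: (89/161) × (81/89) × (3/89) × (79/89) × (65/89) ≈ 0.0109939
catalan: (72/161) × (55/72) × (40/72) × (55/72) × (30/72) ≈ 0.0604064
Highest score → catalan.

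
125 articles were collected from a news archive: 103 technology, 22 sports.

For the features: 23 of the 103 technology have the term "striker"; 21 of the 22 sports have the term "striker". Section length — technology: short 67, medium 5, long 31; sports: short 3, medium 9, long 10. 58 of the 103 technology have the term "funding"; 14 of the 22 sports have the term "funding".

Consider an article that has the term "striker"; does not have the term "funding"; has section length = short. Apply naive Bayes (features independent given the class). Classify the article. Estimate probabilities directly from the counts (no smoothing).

technology

technology: (103/125) × (23/103) × (67/103) × (45/103) ≈ 0.0522915
sports: (22/125) × (21/22) × (3/22) × (8/22) ≈ 0.00833058
Highest score → technology.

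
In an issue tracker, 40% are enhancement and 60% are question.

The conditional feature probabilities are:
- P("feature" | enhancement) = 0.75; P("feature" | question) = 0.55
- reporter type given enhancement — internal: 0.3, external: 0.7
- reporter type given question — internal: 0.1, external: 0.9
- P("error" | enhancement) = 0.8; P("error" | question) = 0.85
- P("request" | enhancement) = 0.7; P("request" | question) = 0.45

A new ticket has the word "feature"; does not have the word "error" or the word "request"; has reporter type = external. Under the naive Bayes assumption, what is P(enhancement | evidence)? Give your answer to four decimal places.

0.3396

enhancement: 0.4 × 0.75 × 0.7 × (1−0.8) × (1−0.7) = 0.0126
question: 0.6 × 0.55 × 0.9 × (1−0.85) × (1−0.45) = 0.0245025
P(enhancement | x) = 0.0126 / 0.0371025 ≈ 0.3396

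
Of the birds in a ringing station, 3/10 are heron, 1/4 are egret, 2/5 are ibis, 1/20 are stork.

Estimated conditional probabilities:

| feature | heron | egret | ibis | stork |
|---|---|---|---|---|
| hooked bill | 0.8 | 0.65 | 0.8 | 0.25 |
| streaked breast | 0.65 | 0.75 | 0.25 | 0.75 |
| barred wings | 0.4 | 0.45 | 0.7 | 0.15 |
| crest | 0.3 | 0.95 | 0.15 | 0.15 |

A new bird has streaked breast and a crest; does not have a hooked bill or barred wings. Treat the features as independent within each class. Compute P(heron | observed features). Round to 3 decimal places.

heron: 0.3 × (1−0.8) × 0.65 × (1−0.4) × 0.3 = 0.00702
egret: 0.25 × (1−0.65) × 0.75 × (1−0.45) × 0.95 = 0.0342890625
ibis: 0.4 × (1−0.8) × 0.25 × (1−0.7) × 0.15 = 0.0009
stork: 0.05 × (1−0.25) × 0.75 × (1−0.15) × 0.15 = 0.0035859375
P(heron | x) = 0.00702 / 0.045795 ≈ 0.153

0.153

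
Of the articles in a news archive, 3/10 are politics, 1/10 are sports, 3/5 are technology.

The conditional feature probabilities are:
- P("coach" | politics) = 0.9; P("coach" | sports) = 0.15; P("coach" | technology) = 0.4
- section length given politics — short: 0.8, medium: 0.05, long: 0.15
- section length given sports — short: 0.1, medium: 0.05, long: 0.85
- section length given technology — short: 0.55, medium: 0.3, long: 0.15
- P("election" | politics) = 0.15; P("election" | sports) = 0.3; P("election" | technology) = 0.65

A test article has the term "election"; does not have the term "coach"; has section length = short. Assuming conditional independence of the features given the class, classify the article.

technology

politics: 0.3 × (1−0.9) × 0.8 × 0.15 = 0.0036
sports: 0.1 × (1−0.15) × 0.1 × 0.3 = 0.00255
technology: 0.6 × (1−0.4) × 0.55 × 0.65 = 0.1287
Highest score → technology.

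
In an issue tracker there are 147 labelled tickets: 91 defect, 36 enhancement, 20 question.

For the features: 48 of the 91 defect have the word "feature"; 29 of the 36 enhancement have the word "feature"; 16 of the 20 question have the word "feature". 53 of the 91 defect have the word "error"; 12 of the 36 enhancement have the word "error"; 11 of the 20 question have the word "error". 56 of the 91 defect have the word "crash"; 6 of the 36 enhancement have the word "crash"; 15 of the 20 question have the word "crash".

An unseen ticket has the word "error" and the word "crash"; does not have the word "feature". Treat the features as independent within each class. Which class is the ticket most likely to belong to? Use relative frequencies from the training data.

defect: (91/147) × (43/91) × (53/91) × (56/91) ≈ 0.104841
enhancement: (36/147) × (7/36) × (12/36) × (6/36) ≈ 0.0026455
question: (20/147) × (4/20) × (11/20) × (15/20) ≈ 0.0112245
Highest score → defect.

defect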